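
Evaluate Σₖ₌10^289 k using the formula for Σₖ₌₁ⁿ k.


Σₖ₌10^289 k = Σₖ₌₁^289 k − Σₖ₌₁^9 k
= 289·290/2 − 9·10/2
= 41905 − 45 = 41860

Σk = 41860


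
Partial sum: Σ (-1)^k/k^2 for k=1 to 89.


S = -1 + 1/4 - 1/9 + 1/16 - 1/25 + 1/36 - 1/49 + 1/64 ± ...
= -0.8225
(Full series converges to -π²/12 ≈ -0.8225)

S_89 = -0.8225


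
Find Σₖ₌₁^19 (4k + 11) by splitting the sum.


Σ(4k+11) = 4·Σk + 11·n
= 4·190 + 11·19
= 760 + 209 = 969

Σ = 969


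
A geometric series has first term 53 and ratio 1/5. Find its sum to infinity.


S∞ = a₁/(1-r) = 53/(1 - 1/5)
= 53/(4/5)
= 265/4

S∞ = 265/4


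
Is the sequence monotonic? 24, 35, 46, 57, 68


Differences: 11, 11, 11, 11
All differences > 0 → strictly INCREASING

Monotonically increasing


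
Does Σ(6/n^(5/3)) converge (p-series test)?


p-series test: Σ c/n^p converges if p > 1, diverges if p ≤ 1 (constant c > 0 doesn't affect convergence).
p = 5/3
5/3 > 1 → CONVERGES

Converges (p = 5/3 > 1)


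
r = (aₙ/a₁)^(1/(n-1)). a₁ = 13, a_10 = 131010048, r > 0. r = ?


r^(n-1) = aₙ/a₁
r^9 = 131010048/13 = 10077696
r = 10077696^(1/9)
= 6

r = 6


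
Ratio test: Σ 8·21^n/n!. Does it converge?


aₙ = 8·21^n/n!
a_{n+1}/aₙ = 21^(n+1)/(n+1)! × n!/21^n  (constant 8 cancels)
= 21/(n+1)
L = lim(n→∞) 21/(n+1) = 0
L < 1 → series CONVERGES

Converges (ratio test: L = 0 < 1)


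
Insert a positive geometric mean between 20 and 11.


GM = √(20×11) = √220 = 14.8324

GM = 14.8324


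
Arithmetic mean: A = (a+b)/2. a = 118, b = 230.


AM = (118 + 230)/2 = 348/2 = 174

AM = 174


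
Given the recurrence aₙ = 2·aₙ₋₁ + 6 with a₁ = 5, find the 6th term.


Computing step by step:
a_1 = 5
a_2 = 16
a_3 = 38
a_4 = 82
a_5 = 170
a_6 = 346


a_6 = 346


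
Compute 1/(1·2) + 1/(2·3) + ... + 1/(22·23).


1/(k(k+1)) = 1/k - 1/(k+1) (partial fractions)
Telescoping: Σ = 1 - 1/23 = 22/23

Sum = 22/23


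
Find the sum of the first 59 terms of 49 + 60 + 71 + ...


aₙ = 49 + (59-1)×11 = 687
Sₙ = n(a₁+aₙ)/2 = 59×(49+687)/2
= 59×736/2 = 21712

S_59 = 21712


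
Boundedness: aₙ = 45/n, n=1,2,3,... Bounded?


a₁ = 45, a₂ = 45/2, a₃ = 45/3, ...
0 < aₙ ≤ 45 for all n ≥ 1
Lower bound: 0, Upper bound: 45
The sequence IS bounded

Bounded (0 < aₙ ≤ 45)


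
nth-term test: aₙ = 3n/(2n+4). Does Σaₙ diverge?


lim(n→∞) 3n/(2n+4) = 3/2 = 3/2  (divide numerator and denominator by n)
lim aₙ = 3/2 ≠ 0 → series DIVERGES

Diverges (lim aₙ = 3/2 ≠ 0)


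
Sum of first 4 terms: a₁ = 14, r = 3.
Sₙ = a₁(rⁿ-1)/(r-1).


Sₙ = 14×(3^4 - 1)/(3 - 1)
= 14×(81 - 1)/2
= 14×80/2
= 560

S_4 = 560


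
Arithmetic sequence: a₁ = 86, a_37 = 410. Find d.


d = (aₙ - a₁)/(n-1)
= (410 - 86)/(37-1)
= 324/36 = 9

d = 9


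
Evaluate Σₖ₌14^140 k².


Σₖ₌14^140 k² = Σₖ₌₁^140 k² − Σₖ₌₁^13 k²
= 140·141·281/6 − 13·14·27/6
= 924490 − 819 = 923671

Σk² = 923671


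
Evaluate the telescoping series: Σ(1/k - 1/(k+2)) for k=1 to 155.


Telescoping with gap 2: two head and two tail terms survive.
= (1 + 1/2) - (1/156 + 1/157)
= 3/2 - 1/156 - 1/157 = 36425/24492

Sum = 36425/24492


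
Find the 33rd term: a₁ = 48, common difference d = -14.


aₙ = a₁ + (n-1)d
= 48 + (33-1)×-14
= 48 - 448
= -400

a_33 = -400


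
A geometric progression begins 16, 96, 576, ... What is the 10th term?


aₙ = a₁·r^(n-1)
= 16×6^9
= 16×10077696
= 161243136

a_10 = 161243136


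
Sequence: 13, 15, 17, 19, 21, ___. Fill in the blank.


Pattern: arithmetic (d=2)
Terms: 13, 15, 17, 19, 21
Next term = 23

Next term = 23


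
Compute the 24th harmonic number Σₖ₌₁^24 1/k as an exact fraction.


H_24 = 1/1 + 1/2 + 1/3 + ... + 1/24
= 1347822955/356948592
≈ 3.776

H_24 = 1347822955/356948592 ≈ 3.776


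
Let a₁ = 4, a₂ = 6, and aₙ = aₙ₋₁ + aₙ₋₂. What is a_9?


Computing iteratively: 4, 6, 10, 16, 26, 42, 68, 110, 178
a_9 = 178

a_9 = 178


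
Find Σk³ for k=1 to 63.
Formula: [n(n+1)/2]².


n(n+1)/2 = 63×64/2 = 2016
Σk³ = 2016² = 4064256

Σk³ = 4064256


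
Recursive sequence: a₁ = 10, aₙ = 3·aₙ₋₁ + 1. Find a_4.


Computing step by step:
a_1 = 10
a_2 = 31
a_3 = 94
a_4 = 283


a_4 = 283


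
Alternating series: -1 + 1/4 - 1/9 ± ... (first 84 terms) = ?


S = -1 + 1/4 - 1/9 + 1/16 - 1/25 + 1/36 - 1/49 + 1/64 ± ...
= -0.8224
(Full series converges to -π²/12 ≈ -0.8225)

S_84 = -0.8224


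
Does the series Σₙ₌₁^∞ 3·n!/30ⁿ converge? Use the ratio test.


aₙ = 3·n!/30^n
a_{n+1}/aₙ = (n+1)!/30^(n+1) × 30^n/n!  (constant 3 cancels)
= (n+1)/30
L = lim(n→∞) (n+1)/30 = ∞
L > 1 → series DIVERGES

Diverges (ratio test: L = ∞ > 1)


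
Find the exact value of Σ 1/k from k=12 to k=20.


Σₖ₌12^20 1/k = 1/12 + 1/13 + 1/14 + 1/15 + 1/16 + 1/17 + 1/18 + 1/19 + 1/20
= 12229277/21162960
≈ 0.5779

Sum = 12229277/21162960 ≈ 0.5779


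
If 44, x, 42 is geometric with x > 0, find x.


GM = √(44×42) = √1848 = 42.9884

GM = 42.9884


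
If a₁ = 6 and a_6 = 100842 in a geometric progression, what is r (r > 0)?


r^(n-1) = aₙ/a₁
r^5 = 100842/6 = 16807
r = 16807^(1/5)
= 7

r = 7


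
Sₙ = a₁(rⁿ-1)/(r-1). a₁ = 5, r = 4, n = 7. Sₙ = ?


Sₙ = 5×(4^7 - 1)/(4 - 1)
= 5×(16384 - 1)/3
= 5×16383/3
= 27305

S_7 = 27305


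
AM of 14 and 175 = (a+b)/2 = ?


AM = (14 + 175)/2 = 189/2 = 94.5

AM = 94.5


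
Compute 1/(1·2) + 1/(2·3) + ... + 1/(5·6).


1/(k(k+1)) = 1/k - 1/(k+1) (partial fractions)
Telescoping: Σ = 1 - 1/6 = 5/6

Sum = 5/6


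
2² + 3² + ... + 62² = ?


Σₖ₌2^62 k² = Σₖ₌₁^62 k² − Σₖ₌₁^1 k²
= 62·63·125/6 − 1·2·3/6
= 81375 − 1 = 81374

Σk² = 81374


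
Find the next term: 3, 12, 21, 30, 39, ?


Pattern: arithmetic (d=9)
Terms: 3, 12, 21, 30, 39
Next term = 48

Next term = 48


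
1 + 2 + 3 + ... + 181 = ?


n(n+1)/2 = 181×182/2 = 32942/2 = 16471

Σk = 16471


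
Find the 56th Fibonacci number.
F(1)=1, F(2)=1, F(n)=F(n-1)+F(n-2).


Fibonacci sequence: 1, 1, 2, 3, 5, 8, 13, 21, 34, 55, 89, ...
F(56) = 225851433717

F(56) = 225851433717


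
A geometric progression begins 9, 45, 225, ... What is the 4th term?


aₙ = a₁·r^(n-1)
= 9×5^3
= 9×125
= 1125

a_4 = 1125


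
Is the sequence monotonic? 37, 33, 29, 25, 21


Differences: -4, -4, -4, -4
All differences < 0 → strictly DECREASING

Monotonically decreasing


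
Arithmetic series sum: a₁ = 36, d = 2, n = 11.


aₙ = 36 + (11-1)×2 = 56
Sₙ = n(a₁+aₙ)/2 = 11×(36+56)/2
= 11×92/2 = 506

S_11 = 506


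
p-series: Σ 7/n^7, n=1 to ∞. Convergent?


p-series test: Σ c/n^p converges if p > 1, diverges if p ≤ 1 (constant c > 0 doesn't affect convergence).
p = 7
7 > 1 → CONVERGES

Converges (p = 7 > 1)


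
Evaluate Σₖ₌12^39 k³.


Σₖ₌12^39 k³ = [39·40/2]² − [11·12/2]²
= 608400 − 4356 = 604044

Σk³ = 604044


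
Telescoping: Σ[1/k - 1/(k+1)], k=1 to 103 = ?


Telescoping: adjacent terms cancel.
= 1/1 - 1/104
= 1 - 1/104 = 103/104

Sum = 103/104


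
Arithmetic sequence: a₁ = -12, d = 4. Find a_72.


aₙ = a₁ + (n-1)d
= -12 + (72-1)×4
= -12 + 284
= 272

a_72 = 272


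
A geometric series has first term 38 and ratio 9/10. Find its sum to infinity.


S∞ = a₁/(1-r) = 38/(1 - 9/10)
= 38/(1/10)
= 380

S∞ = 380


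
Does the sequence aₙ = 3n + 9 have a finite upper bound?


aₙ = 3n + 9 → as n→∞, aₙ→∞
No finite upper bound exists
The sequence is UNBOUNDED

Unbounded (aₙ → ∞ as n → ∞)


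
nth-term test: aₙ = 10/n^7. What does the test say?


lim(n→∞) 10/n^7 = 0
lim aₙ = 0 → nth-term test is INCONCLUSIVE
(Need other tests; this is actually a convergent p-series with p=7 > 1)

Inconclusive (lim aₙ = 0; need another test)


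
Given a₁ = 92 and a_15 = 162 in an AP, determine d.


d = (aₙ - a₁)/(n-1)
= (162 - 92)/(15-1)
= 70/14 = 5

d = 5


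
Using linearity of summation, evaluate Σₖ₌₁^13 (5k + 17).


Σ(5k+17) = 5·Σk + 17·n
= 5·91 + 17·13
= 455 + 221 = 676

Σ = 676


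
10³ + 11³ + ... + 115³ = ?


Σₖ₌10^115 k³ = [115·116/2]² − [9·10/2]²
= 44488900 − 2025 = 44486875

Σk³ = 44486875


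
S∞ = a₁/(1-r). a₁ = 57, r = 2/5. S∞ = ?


S∞ = a₁/(1-r) = 57/(1 - 2/5)
= 57/(3/5)
= 95

S∞ = 95


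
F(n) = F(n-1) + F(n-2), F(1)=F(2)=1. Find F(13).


Fibonacci sequence: 1, 1, 2, 3, 5, 8, 13, 21, 34, 55, 89, ...
F(13) = 233

F(13) = 233


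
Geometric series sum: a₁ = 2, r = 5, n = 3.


Sₙ = 2×(5^3 - 1)/(5 - 1)
= 2×(125 - 1)/4
= 2×124/4
= 62

S_3 = 62


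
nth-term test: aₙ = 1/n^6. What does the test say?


lim(n→∞) 1/n^6 = 0
lim aₙ = 0 → nth-term test is INCONCLUSIVE
(Need other tests; this is actually a convergent p-series with p=6 > 1)

Inconclusive (lim aₙ = 0; need another test)


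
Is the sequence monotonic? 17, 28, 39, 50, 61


Differences: 11, 11, 11, 11
All differences > 0 → strictly INCREASING

Monotonically increasing


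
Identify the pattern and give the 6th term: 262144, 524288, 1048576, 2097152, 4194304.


Pattern: powers of 2: 2ⁿ
Terms: 262144, 524288, 1048576, 2097152, 4194304
Next term = 8388608

Next term = 8388608


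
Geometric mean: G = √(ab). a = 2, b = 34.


GM = √(2×34) = √68 = 8.2462

GM = 8.2462


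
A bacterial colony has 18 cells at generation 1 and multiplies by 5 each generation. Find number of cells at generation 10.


aₙ = a₁·r^(n-1)
= 18×5^9
= 18×1953125
= 35156250

a_10 = 35156250


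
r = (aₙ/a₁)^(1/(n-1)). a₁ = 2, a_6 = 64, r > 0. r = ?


r^(n-1) = aₙ/a₁
r^5 = 64/2 = 32
r = 32^(1/5)
= 2

r = 2


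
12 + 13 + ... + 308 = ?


Σₖ₌12^308 k = Σₖ₌₁^308 k − Σₖ₌₁^11 k
= 308·309/2 − 11·12/2
= 47586 − 66 = 47520

Σk = 47520


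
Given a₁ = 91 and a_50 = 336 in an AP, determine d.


d = (aₙ - a₁)/(n-1)
= (336 - 91)/(50-1)
= 245/49 = 5

d = 5


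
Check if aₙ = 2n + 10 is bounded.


aₙ = 2n + 10 → as n→∞, aₙ→∞
No finite upper bound exists
The sequence is UNBOUNDED

Unbounded (aₙ → ∞ as n → ∞)


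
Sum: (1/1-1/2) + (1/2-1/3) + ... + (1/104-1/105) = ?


Telescoping: adjacent terms cancel.
= 1/1 - 1/105
= 1 - 1/105 = 104/105

Sum = 104/105


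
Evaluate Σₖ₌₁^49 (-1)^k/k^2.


S = -1 + 1/4 - 1/9 + 1/16 - 1/25 + 1/36 - 1/49 + 1/64 ± ...
= -0.8227
(Full series converges to -π²/12 ≈ -0.8225)

S_49 = -0.8227


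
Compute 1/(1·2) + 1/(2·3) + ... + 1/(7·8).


1/(k(k+1)) = 1/k - 1/(k+1) (partial fractions)
Telescoping: Σ = 1 - 1/8 = 7/8

Sum = 7/8


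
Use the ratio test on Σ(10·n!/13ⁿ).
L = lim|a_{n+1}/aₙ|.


aₙ = 10·n!/13^n
a_{n+1}/aₙ = (n+1)!/13^(n+1) × 13^n/n!  (constant 10 cancels)
= (n+1)/13
L = lim(n→∞) (n+1)/13 = ∞
L > 1 → series DIVERGES

Diverges (ratio test: L = ∞ > 1)


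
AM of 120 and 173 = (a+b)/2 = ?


AM = (120 + 173)/2 = 293/2 = 146.5

AM = 146.5


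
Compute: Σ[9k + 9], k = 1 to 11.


Σ(9k+9) = 9·Σk + 9·n
= 9·66 + 9·11
= 594 + 99 = 693

Σ = 693


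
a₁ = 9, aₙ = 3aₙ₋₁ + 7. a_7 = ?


Computing step by step:
a_1 = 9
a_2 = 34
a_3 = 109
a_4 = 334
a_5 = 1009
a_6 = 3034
a_7 = 9109


a_7 = 9109


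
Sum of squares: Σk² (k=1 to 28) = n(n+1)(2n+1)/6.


n = 28
n(n+1)(2n+1)/6 = 28×29×57/6
= 46284/6 = 7714

Σk² = 7714


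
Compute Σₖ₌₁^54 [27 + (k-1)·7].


aₙ = 27 + (54-1)×7 = 398
Sₙ = n(a₁+aₙ)/2 = 54×(27+398)/2
= 54×425/2 = 11475

S_54 = 11475


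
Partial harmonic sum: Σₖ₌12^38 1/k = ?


Σₖ₌12^38 1/k = 1/12 + 1/13 + 1/14 + ... + 1/38
= 922056143114129/763275922437600
≈ 1.208

Sum = 922056143114129/763275922437600 ≈ 1.208


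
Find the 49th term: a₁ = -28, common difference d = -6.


aₙ = a₁ + (n-1)d
= -28 + (49-1)×-6
= -28 - 288
= -316

a_49 = -316


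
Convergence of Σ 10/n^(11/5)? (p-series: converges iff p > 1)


p-series test: Σ c/n^p converges if p > 1, diverges if p ≤ 1 (constant c > 0 doesn't affect convergence).
p = 11/5
11/5 > 1 → CONVERGES

Converges (p = 11/5 > 1)


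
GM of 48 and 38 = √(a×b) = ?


GM = √(48×38) = √1824 = 42.7083

GM = 42.7083


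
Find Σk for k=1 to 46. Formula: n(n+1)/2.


n(n+1)/2 = 46×47/2 = 2162/2 = 1081

Σk = 1081


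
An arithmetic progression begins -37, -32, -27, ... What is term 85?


aₙ = a₁ + (n-1)d
= -37 + (85-1)×5
= -37 + 420
= 383

a_85 = 383


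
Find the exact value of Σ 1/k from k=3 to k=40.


Σₖ₌3^40 1/k = 1/3 + 1/4 + 1/5 + ... + 1/40
= 1349596818867013/485721041551200
≈ 2.7785

Sum = 1349596818867013/485721041551200 ≈ 2.7785


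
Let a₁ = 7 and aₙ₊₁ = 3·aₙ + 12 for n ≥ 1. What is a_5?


Computing step by step:
a_1 = 7
a_2 = 33
a_3 = 111
a_4 = 345
a_5 = 1047


a_5 = 1047


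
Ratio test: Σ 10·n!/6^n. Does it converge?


aₙ = 10·n!/6^n
a_{n+1}/aₙ = (n+1)!/6^(n+1) × 6^n/n!  (constant 10 cancels)
= (n+1)/6
L = lim(n→∞) (n+1)/6 = ∞
L > 1 → series DIVERGES

Diverges (ratio test: L = ∞ > 1)


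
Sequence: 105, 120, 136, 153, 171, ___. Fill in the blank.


Pattern: triangular numbers: n(n+1)/2
Terms: 105, 120, 136, 153, 171
Next term = 190

Next term = 190


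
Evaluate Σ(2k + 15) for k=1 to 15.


Σ(2k+15) = 2·Σk + 15·n
= 2·120 + 15·15
= 240 + 225 = 465

Σ = 465


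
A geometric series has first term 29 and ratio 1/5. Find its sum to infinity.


S∞ = a₁/(1-r) = 29/(1 - 1/5)
= 29/(4/5)
= 145/4

S∞ = 145/4


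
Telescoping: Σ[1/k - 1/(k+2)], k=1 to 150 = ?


Telescoping with gap 2: two head and two tail terms survive.
= (1 + 1/2) - (1/151 + 1/152)
= 3/2 - 1/151 - 1/152 = 34125/22952

Sum = 34125/22952


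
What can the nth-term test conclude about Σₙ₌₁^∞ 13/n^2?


lim(n→∞) 13/n^2 = 0
lim aₙ = 0 → nth-term test is INCONCLUSIVE
(Need other tests; this is actually a convergent p-series with p=2 > 1)

Inconclusive (lim aₙ = 0; need another test)


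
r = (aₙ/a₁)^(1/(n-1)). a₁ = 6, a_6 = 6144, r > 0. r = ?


r^(n-1) = aₙ/a₁
r^5 = 6144/6 = 1024
r = 1024^(1/5)
= 4

r = 4


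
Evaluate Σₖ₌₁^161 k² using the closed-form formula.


n = 161
n(n+1)(2n+1)/6 = 161×162×323/6
= 8424486/6 = 1404081

Σk² = 1404081


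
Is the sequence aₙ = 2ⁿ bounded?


aₙ = 2ⁿ → as n→∞, aₙ→∞ (since base 2 > 1)
No finite upper bound exists
The sequence is UNBOUNDED

Unbounded (aₙ → ∞ as n → ∞)


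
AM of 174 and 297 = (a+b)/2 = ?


AM = (174 + 297)/2 = 471/2 = 235.5

AM = 235.5


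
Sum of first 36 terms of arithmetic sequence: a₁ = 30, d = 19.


aₙ = 30 + (36-1)×19 = 695
Sₙ = n(a₁+aₙ)/2 = 36×(30+695)/2
= 36×725/2 = 13050

S_36 = 13050


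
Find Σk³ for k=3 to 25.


Σₖ₌3^25 k³ = [25·26/2]² − [2·3/2]²
= 105625 − 9 = 105616

Σk³ = 105616


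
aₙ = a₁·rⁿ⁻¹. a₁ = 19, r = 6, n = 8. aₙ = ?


aₙ = a₁·r^(n-1)
= 19×6^7
= 19×279936
= 5318784

a_8 = 5318784


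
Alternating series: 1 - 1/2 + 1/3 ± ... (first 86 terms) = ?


S = 1 - 1/2 + 1/3 - 1/4 + 1/5 - 1/6 + 1/7 - 1/8 ± ...
= 0.6874
(Full series converges to +ln(2) ≈ +0.6931)

S_86 = 0.6874


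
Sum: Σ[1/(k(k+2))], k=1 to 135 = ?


1/(k(k+2)) = (1/2)·(1/k - 1/(k+2)) (partial fractions)
Telescoping: Σ = (1/2)·(1 + 1/2 - 1/136 - 1/137) = 27675/37264

Sum = 27675/37264


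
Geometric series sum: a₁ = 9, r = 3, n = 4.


Sₙ = 9×(3^4 - 1)/(3 - 1)
= 9×(81 - 1)/2
= 9×80/2
= 360

S_4 = 360


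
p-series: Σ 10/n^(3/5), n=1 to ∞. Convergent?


p-series test: Σ c/n^p converges if p > 1, diverges if p ≤ 1 (constant c > 0 doesn't affect convergence).
p = 3/5
3/5 ≤ 1 → DIVERGES

Diverges (p = 3/5 ≤ 1)


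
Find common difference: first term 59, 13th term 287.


d = (aₙ - a₁)/(n-1)
= (287 - 59)/(13-1)
= 228/12 = 19

d = 19


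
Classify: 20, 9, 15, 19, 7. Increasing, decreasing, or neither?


Differences: -11, 6, 4, -12
Difference at position 2 is +6 (> 0) but position 1 is -11 (< 0) — sequence both rises and falls
→ NOT monotonic

Not monotonic


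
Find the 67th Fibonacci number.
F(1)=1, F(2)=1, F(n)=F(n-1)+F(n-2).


Fibonacci sequence: 1, 1, 2, 3, 5, 8, 13, 21, 34, 55, 89, ...
F(67) = 44945570212853

F(67) = 44945570212853


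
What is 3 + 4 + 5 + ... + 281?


Σₖ₌3^281 k = Σₖ₌₁^281 k − Σₖ₌₁^2 k
= 281·282/2 − 2·3/2
= 39621 − 3 = 39618

Σk = 39618


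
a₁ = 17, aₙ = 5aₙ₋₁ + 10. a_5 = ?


Computing step by step:
a_1 = 17
a_2 = 95
a_3 = 485
a_4 = 2435
a_5 = 12185


a_5 = 12185


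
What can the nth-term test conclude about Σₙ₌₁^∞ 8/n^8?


lim(n→∞) 8/n^8 = 0
lim aₙ = 0 → nth-term test is INCONCLUSIVE
(Need other tests; this is actually a convergent p-series with p=8 > 1)

Inconclusive (lim aₙ = 0; need another test)


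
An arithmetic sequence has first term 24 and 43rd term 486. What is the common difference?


d = (aₙ - a₁)/(n-1)
= (486 - 24)/(43-1)
= 462/42 = 11

d = 11


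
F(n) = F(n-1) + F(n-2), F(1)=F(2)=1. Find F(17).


Fibonacci sequence: 1, 1, 2, 3, 5, 8, 13, 21, 34, 55, 89, ...
F(17) = 1597

F(17) = 1597


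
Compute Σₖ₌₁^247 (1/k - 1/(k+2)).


Telescoping with gap 2: two head and two tail terms survive.
= (1 + 1/2) - (1/248 + 1/249)
= 3/2 - 1/248 - 1/249 = 92131/61752

Sum = 92131/61752


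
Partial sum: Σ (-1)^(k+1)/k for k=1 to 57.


S = 1 - 1/2 + 1/3 - 1/4 + 1/5 - 1/6 + 1/7 - 1/8 ± ...
= 0.7018
(Full series converges to +ln(2) ≈ +0.6931)

S_57 = 0.7018


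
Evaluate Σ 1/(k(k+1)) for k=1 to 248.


1/(k(k+1)) = 1/k - 1/(k+1) (partial fractions)
Telescoping: Σ = 1 - 1/249 = 248/249

Sum = 248/249


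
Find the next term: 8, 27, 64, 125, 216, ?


Pattern: perfect cubes: n³
Terms: 8, 27, 64, 125, 216
Next term = 343

Next term = 343


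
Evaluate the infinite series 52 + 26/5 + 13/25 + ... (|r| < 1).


S∞ = a₁/(1-r) = 52/(1 - 1/10)
= 52/(9/10)
= 520/9

S∞ = 520/9


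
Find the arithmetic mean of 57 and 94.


AM = (57 + 94)/2 = 151/2 = 75.5

AM = 75.5


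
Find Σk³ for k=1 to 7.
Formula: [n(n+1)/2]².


n(n+1)/2 = 7×8/2 = 28
Σk³ = 28² = 784

Σk³ = 784


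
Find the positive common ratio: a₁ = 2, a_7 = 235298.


r^(n-1) = aₙ/a₁
r^6 = 235298/2 = 117649
r = 117649^(1/6)
= ±7; taking r > 0 gives r = 7

r = 7


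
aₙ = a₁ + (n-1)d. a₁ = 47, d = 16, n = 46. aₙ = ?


aₙ = a₁ + (n-1)d
= 47 + (46-1)×16
= 47 + 720
= 767

a_46 = 767


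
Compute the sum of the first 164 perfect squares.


n = 164
n(n+1)(2n+1)/6 = 164×165×329/6
= 8902740/6 = 1483790

Σk² = 1483790


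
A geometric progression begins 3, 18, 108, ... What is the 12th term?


aₙ = a₁·r^(n-1)
= 3×6^11
= 3×362797056
= 1088391168

a_12 = 1088391168


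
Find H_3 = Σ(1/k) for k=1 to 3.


H_3 = 1/1 + 1/2 + 1/3
= 11/6
≈ 1.8333

H_3 = 11/6 ≈ 1.8333


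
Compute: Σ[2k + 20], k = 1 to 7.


Σ(2k+20) = 2·Σk + 20·n
= 2·28 + 20·7
= 56 + 140 = 196

Σ = 196


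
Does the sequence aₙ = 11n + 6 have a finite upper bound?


aₙ = 11n + 6 → as n→∞, aₙ→∞
No finite upper bound exists
The sequence is UNBOUNDED

Unbounded (aₙ → ∞ as n → ∞)


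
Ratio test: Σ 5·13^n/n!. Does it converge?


aₙ = 5·13^n/n!
a_{n+1}/aₙ = 13^(n+1)/(n+1)! × n!/13^n  (constant 5 cancels)
= 13/(n+1)
L = lim(n→∞) 13/(n+1) = 0
L < 1 → series CONVERGES

Converges (ratio test: L = 0 < 1)


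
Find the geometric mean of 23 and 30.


GM = √(23×30) = √690 = 26.2679

GM = 26.2679


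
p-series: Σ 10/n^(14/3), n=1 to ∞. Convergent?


p-series test: Σ c/n^p converges if p > 1, diverges if p ≤ 1 (constant c > 0 doesn't affect convergence).
p = 14/3
14/3 > 1 → CONVERGES

Converges (p = 14/3 > 1)


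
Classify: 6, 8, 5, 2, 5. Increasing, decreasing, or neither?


Differences: 2, -3, -3, 3
Difference at position 1 is +2 (> 0) but position 2 is -3 (< 0) — sequence both rises and falls
→ NOT monotonic

Not monotonic


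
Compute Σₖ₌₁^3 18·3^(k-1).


Sₙ = 18×(3^3 - 1)/(3 - 1)
= 18×(27 - 1)/2
= 18×26/2
= 234

S_3 = 234


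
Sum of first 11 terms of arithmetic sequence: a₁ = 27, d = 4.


aₙ = 27 + (11-1)×4 = 67
Sₙ = n(a₁+aₙ)/2 = 11×(27+67)/2
= 11×94/2 = 517

S_11 = 517


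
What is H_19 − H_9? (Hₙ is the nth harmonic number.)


Σₖ₌10^19 1/k = 1/10 + 1/11 + 1/12 + 1/13 + 1/14 + 1/15 + 1/16 + 1/17 + 1/18 + 1/19
= 33464927/46558512
≈ 0.7188

Sum = 33464927/46558512 ≈ 0.7188


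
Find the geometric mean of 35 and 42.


GM = √(35×42) = √1470 = 38.3406

GM = 38.3406


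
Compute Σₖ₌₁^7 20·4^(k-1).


Sₙ = 20×(4^7 - 1)/(4 - 1)
= 20×(16384 - 1)/3
= 20×16383/3
= 109220

S_7 = 109220


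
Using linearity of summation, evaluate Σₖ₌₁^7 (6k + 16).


Σ(6k+16) = 6·Σk + 16·n
= 6·28 + 16·7
= 168 + 112 = 280

Σ = 280


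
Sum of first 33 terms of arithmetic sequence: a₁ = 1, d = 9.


aₙ = 1 + (33-1)×9 = 289
Sₙ = n(a₁+aₙ)/2 = 33×(1+289)/2
= 33×290/2 = 4785

S_33 = 4785


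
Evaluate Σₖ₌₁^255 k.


n(n+1)/2 = 255×256/2 = 65280/2 = 32640

Σk = 32640


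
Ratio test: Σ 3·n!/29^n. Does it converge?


aₙ = 3·n!/29^n
a_{n+1}/aₙ = (n+1)!/29^(n+1) × 29^n/n!  (constant 3 cancels)
= (n+1)/29
L = lim(n→∞) (n+1)/29 = ∞
L > 1 → series DIVERGES

Diverges (ratio test: L = ∞ > 1)


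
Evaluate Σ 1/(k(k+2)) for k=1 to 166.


1/(k(k+2)) = (1/2)·(1/k - 1/(k+2)) (partial fractions)
Telescoping: Σ = (1/2)·(1 + 1/2 - 1/167 - 1/168) = 41749/56112

Sum = 41749/56112


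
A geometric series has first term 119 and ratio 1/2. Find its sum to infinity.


S∞ = a₁/(1-r) = 119/(1 - 1/2)
= 119/(1/2)
= 238

S∞ = 238


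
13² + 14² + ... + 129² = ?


Σₖ₌13^129 k² = Σₖ₌₁^129 k² − Σₖ₌₁^12 k²
= 129·130·259/6 − 12·13·25/6
= 723905 − 650 = 723255

Σk² = 723255


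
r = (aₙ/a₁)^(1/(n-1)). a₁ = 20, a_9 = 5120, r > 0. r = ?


r^(n-1) = aₙ/a₁
r^8 = 5120/20 = 256
r = 256^(1/8)
= ±2; taking r > 0 gives r = 2

r = 2


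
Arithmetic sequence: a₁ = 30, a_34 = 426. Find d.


d = (aₙ - a₁)/(n-1)
= (426 - 30)/(34-1)
= 396/33 = 12

d = 12


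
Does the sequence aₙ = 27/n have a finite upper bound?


a₁ = 27, a₂ = 27/2, a₃ = 27/3, ...
0 < aₙ ≤ 27 for all n ≥ 1
Lower bound: 0, Upper bound: 27
The sequence IS bounded

Bounded (0 < aₙ ≤ 27)


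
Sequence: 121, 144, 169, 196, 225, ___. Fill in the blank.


Pattern: perfect squares: n²
Terms: 121, 144, 169, 196, 225
Next term = 256

Next term = 256


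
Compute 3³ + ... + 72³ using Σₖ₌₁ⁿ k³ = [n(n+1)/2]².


Σₖ₌3^72 k³ = [72·73/2]² − [2·3/2]²
= 6906384 − 9 = 6906375

Σk³ = 6906375


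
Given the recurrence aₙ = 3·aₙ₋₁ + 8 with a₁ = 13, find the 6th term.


Computing step by step:
a_1 = 13
a_2 = 47
a_3 = 149
a_4 = 455
a_5 = 1373
a_6 = 4127


a_6 = 4127


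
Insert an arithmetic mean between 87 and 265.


AM = (87 + 265)/2 = 352/2 = 176

AM = 176


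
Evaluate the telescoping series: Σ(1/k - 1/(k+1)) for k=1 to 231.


Telescoping: adjacent terms cancel.
= 1/1 - 1/232
= 1 - 1/232 = 231/232

Sum = 231/232


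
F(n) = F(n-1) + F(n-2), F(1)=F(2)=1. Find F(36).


Fibonacci sequence: 1, 1, 2, 3, 5, 8, 13, 21, 34, 55, 89, ...
F(36) = 14930352

F(36) = 14930352


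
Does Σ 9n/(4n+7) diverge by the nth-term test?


lim(n→∞) 9n/(4n+7) = 9/4 = 9/4  (divide numerator and denominator by n)
lim aₙ = 9/4 ≠ 0 → series DIVERGES

Diverges (lim aₙ = 9/4 ≠ 0)


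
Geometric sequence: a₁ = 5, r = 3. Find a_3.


aₙ = a₁·r^(n-1)
= 5×3^2
= 5×9
= 45

a_3 = 45


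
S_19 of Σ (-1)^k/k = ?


S = -1 + 1/2 - 1/3 + 1/4 - 1/5 + 1/6 - 1/7 + 1/8 ± ...
= -0.7188
(Full series converges to -ln(2) ≈ -0.6931)

S_19 = -0.7188


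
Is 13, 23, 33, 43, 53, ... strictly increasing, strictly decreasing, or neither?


Differences: 10, 10, 10, 10
All differences > 0 → strictly INCREASING

Monotonically increasing


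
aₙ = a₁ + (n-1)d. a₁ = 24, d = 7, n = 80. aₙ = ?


aₙ = a₁ + (n-1)d
= 24 + (80-1)×7
= 24 + 553
= 577

a_80 = 577


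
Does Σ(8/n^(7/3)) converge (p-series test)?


p-series test: Σ c/n^p converges if p > 1, diverges if p ≤ 1 (constant c > 0 doesn't affect convergence).
p = 7/3
7/3 > 1 → CONVERGES

Converges (p = 7/3 > 1)


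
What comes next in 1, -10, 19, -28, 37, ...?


Pattern: alternating sign, magnitude arithmetic (d=9)
Terms: 1, -10, 19, -28, 37
Next term = -46

Next term = -46


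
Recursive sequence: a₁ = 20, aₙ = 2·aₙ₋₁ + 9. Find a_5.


Computing step by step:
a_1 = 20
a_2 = 49
a_3 = 107
a_4 = 223
a_5 = 455


a_5 = 455


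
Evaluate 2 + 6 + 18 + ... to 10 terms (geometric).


Sₙ = 2×(3^10 - 1)/(3 - 1)
= 2×(59049 - 1)/2
= 2×59048/2
= 59048

S_10 = 59048


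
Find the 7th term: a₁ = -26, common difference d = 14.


aₙ = a₁ + (n-1)d
= -26 + (7-1)×14
= -26 + 84
= 58

a_7 = 58


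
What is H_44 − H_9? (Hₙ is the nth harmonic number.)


Σₖ₌10^44 1/k = 1/10 + 1/11 + 1/12 + ... + 1/44
= 14541561179784203689/9419588158802421600
≈ 1.5438

Sum = 14541561179784203689/9419588158802421600 ≈ 1.5438


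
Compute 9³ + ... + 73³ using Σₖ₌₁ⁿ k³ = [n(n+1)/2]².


Σₖ₌9^73 k³ = [73·74/2]² − [8·9/2]²
= 7295401 − 1296 = 7294105

Σk³ = 7294105


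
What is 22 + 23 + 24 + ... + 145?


Σₖ₌22^145 k = Σₖ₌₁^145 k − Σₖ₌₁^21 k
= 145·146/2 − 21·22/2
= 10585 − 231 = 10354

Σk = 10354


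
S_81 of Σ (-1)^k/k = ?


S = -1 + 1/2 - 1/3 + 1/4 - 1/5 + 1/6 - 1/7 + 1/8 ± ...
= -0.6993
(Full series converges to -ln(2) ≈ -0.6931)

S_81 = -0.6993


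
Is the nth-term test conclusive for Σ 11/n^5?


lim(n→∞) 11/n^5 = 0
lim aₙ = 0 → nth-term test is INCONCLUSIVE
(Need other tests; this is actually a convergent p-series with p=5 > 1)

Inconclusive (lim aₙ = 0; need another test)


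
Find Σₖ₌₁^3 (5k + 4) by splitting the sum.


Σ(5k+4) = 5·Σk + 4·n
= 5·6 + 4·3
= 30 + 12 = 42

Σ = 42


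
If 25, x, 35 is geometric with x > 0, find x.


GM = √(25×35) = √875 = 29.5804

GM = 29.5804


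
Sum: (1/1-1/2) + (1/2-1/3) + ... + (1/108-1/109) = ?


Telescoping: adjacent terms cancel.
= 1/1 - 1/109
= 1 - 1/109 = 108/109

Sum = 108/109


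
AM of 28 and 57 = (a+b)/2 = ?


AM = (28 + 57)/2 = 85/2 = 42.5

AM = 42.5


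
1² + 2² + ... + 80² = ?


n = 80
n(n+1)(2n+1)/6 = 80×81×161/6
= 1043280/6 = 173880

Σk² = 173880


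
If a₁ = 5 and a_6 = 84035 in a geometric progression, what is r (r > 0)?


r^(n-1) = aₙ/a₁
r^5 = 84035/5 = 16807
r = 16807^(1/5)
= 7

r = 7


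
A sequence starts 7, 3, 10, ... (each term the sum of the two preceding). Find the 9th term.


Computing iteratively: 7, 3, 10, 13, 23, 36, 59, 95, 154
a_9 = 154

a_9 = 154


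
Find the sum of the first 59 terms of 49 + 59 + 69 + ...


aₙ = 49 + (59-1)×10 = 629
Sₙ = n(a₁+aₙ)/2 = 59×(49+629)/2
= 59×678/2 = 20001

S_59 = 20001


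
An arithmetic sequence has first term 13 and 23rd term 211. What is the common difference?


d = (aₙ - a₁)/(n-1)
= (211 - 13)/(23-1)
= 198/22 = 9

d = 9


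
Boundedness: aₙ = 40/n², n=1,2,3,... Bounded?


a₁ = 40, a₂ = 40/4, a₃ = 40/9, ...
0 < aₙ ≤ 40 for all n ≥ 1
The sequence IS bounded

Bounded (0 < aₙ ≤ 40)


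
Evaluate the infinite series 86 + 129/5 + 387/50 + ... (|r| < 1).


S∞ = a₁/(1-r) = 86/(1 - 3/10)
= 86/(7/10)
= 860/7

S∞ = 860/7


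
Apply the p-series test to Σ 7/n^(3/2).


p-series test: Σ c/n^p converges if p > 1, diverges if p ≤ 1 (constant c > 0 doesn't affect convergence).
p = 3/2
3/2 > 1 → CONVERGES

Converges (p = 3/2 > 1)


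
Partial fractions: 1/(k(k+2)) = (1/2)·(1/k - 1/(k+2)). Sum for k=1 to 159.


1/(k(k+2)) = (1/2)·(1/k - 1/(k+2)) (partial fractions)
Telescoping: Σ = (1/2)·(1 + 1/2 - 1/160 - 1/161) = 38319/51520

Sum = 38319/51520


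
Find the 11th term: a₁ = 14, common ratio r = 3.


aₙ = a₁·r^(n-1)
= 14×3^10
= 14×59049
= 826686

a_11 = 826686


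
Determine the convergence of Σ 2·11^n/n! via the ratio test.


aₙ = 2·11^n/n!
a_{n+1}/aₙ = 11^(n+1)/(n+1)! × n!/11^n  (constant 2 cancels)
= 11/(n+1)
L = lim(n→∞) 11/(n+1) = 0
L < 1 → series CONVERGES

Converges (ratio test: L = 0 < 1)


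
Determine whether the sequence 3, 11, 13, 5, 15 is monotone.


Differences: 8, 2, -8, 10
Difference at position 1 is +8 (> 0) but position 3 is -8 (< 0) — sequence both rises and falls
→ NOT monotonic

Not monotonic


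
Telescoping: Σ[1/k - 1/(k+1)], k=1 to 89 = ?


Telescoping: adjacent terms cancel.
= 1/1 - 1/90
= 1 - 1/90 = 89/90

Sum = 89/90


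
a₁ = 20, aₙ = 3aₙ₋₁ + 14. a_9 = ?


Computing step by step:
a_1 = 20
a_2 = 74
a_3 = 236
a_4 = 722
a_5 = 2180
a_6 = 6554
a_7 = 19676
a_8 = 59042
a_9 = 177140


a_9 = 177140


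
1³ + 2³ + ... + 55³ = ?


n(n+1)/2 = 55×56/2 = 1540
Σk³ = 1540² = 2371600

Σk³ = 2371600


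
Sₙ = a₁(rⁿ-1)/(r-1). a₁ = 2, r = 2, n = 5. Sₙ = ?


Sₙ = 2×(2^5 - 1)/(2 - 1)
= 2×(32 - 1)/1
= 2×31/1
= 62

S_5 = 62


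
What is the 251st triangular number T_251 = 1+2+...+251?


n(n+1)/2 = 251×252/2 = 63252/2 = 31626

Σk = 31626


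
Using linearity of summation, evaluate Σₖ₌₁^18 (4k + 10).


Σ(4k+10) = 4·Σk + 10·n
= 4·171 + 10·18
= 684 + 180 = 864

Σ = 864


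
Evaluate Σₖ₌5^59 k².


Σₖ₌5^59 k² = Σₖ₌₁^59 k² − Σₖ₌₁^4 k²
= 59·60·119/6 − 4·5·9/6
= 70210 − 30 = 70180

Σk² = 70180


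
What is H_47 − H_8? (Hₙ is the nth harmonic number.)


Σₖ₌9^47 1/k = 1/9 + 1/10 + 1/11 + ... + 1/47
= 761526744551583731543/442720643463713815200
≈ 1.7201

Sum = 761526744551583731543/442720643463713815200 ≈ 1.7201


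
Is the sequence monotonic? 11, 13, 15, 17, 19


Differences: 2, 2, 2, 2
All differences > 0 → strictly INCREASING

Monotonically increasing


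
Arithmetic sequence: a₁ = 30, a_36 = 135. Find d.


d = (aₙ - a₁)/(n-1)
= (135 - 30)/(36-1)
= 105/35 = 3

d = 3


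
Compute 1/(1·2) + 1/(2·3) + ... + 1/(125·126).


1/(k(k+1)) = 1/k - 1/(k+1) (partial fractions)
Telescoping: Σ = 1 - 1/126 = 125/126

Sum = 125/126


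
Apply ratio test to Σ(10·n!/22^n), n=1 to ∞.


aₙ = 10·n!/22^n
a_{n+1}/aₙ = (n+1)!/22^(n+1) × 22^n/n!  (constant 10 cancels)
= (n+1)/22
L = lim(n→∞) (n+1)/22 = ∞
L > 1 → series DIVERGES

Diverges (ratio test: L = ∞ > 1)


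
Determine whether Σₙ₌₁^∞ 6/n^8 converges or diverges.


p-series test: Σ c/n^p converges if p > 1, diverges if p ≤ 1 (constant c > 0 doesn't affect convergence).
p = 8
8 > 1 → CONVERGES

Converges (p = 8 > 1)


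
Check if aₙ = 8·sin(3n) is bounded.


For all n, -1 ≤ sin(3n) ≤ 1, so -8 ≤ 8·sin(3n) ≤ 8
Lower bound: -8, Upper bound: 8
The sequence IS bounded

Bounded (-8 ≤ aₙ ≤ 8)


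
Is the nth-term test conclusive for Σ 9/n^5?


lim(n→∞) 9/n^5 = 0
lim aₙ = 0 → nth-term test is INCONCLUSIVE
(Need other tests; this is actually a convergent p-series with p=5 > 1)

Inconclusive (lim aₙ = 0; need another test)


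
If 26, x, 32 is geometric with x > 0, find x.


GM = √(26×32) = √832 = 28.8444

GM = 28.8444


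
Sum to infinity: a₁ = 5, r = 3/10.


S∞ = a₁/(1-r) = 5/(1 - 3/10)
= 5/(7/10)
= 50/7

S∞ = 50/7


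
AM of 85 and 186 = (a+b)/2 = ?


AM = (85 + 186)/2 = 271/2 = 135.5

AM = 135.5


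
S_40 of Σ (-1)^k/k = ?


S = -1 + 1/2 - 1/3 + 1/4 - 1/5 + 1/6 - 1/7 + 1/8 ± ...
= -0.6808
(Full series converges to -ln(2) ≈ -0.6931)

S_40 = -0.6808


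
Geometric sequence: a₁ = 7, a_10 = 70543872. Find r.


r^(n-1) = aₙ/a₁
r^9 = 70543872/7 = 10077696
r = 10077696^(1/9)
= 6

r = 6


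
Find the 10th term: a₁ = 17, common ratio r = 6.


aₙ = a₁·r^(n-1)
= 17×6^9
= 17×10077696
= 171320832

a_10 = 171320832


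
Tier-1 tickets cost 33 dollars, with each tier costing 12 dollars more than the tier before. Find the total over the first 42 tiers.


aₙ = 33 + (42-1)×12 = 525
Sₙ = n(a₁+aₙ)/2 = 42×(33+525)/2
= 42×558/2 = 11718

S_42 = 11718


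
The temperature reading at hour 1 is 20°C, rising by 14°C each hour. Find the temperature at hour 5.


aₙ = a₁ + (n-1)d
= 20 + (5-1)×14
= 20 + 56
= 76

a_5 = 76


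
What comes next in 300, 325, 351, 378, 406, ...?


Pattern: triangular numbers: n(n+1)/2
Terms: 300, 325, 351, 378, 406
Next term = 435

Next term = 435


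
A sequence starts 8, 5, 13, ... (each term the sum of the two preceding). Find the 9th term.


Computing iteratively: 8, 5, 13, 18, 31, 49, 80, 129, 209
a_9 = 209

a_9 = 209


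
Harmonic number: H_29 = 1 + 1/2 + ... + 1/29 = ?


H_29 = 1/1 + 1/2 + 1/3 + ... + 1/29
= 9227046511387/2329089562800
≈ 3.9617

H_29 = 9227046511387/2329089562800 ≈ 3.9617


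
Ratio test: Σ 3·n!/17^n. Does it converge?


aₙ = 3·n!/17^n
a_{n+1}/aₙ = (n+1)!/17^(n+1) × 17^n/n!  (constant 3 cancels)
= (n+1)/17
L = lim(n→∞) (n+1)/17 = ∞
L > 1 → series DIVERGES

Diverges (ratio test: L = ∞ > 1)


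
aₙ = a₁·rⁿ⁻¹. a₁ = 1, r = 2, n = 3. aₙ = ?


aₙ = a₁·r^(n-1)
= 1×2^2
= 1×4
= 4

a_3 = 4


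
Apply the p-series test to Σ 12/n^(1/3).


p-series test: Σ c/n^p converges if p > 1, diverges if p ≤ 1 (constant c > 0 doesn't affect convergence).
p = 1/3
1/3 ≤ 1 → DIVERGES

Diverges (p = 1/3 ≤ 1)


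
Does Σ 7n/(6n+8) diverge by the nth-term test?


lim(n→∞) 7n/(6n+8) = 7/6 = 7/6  (divide numerator and denominator by n)
lim aₙ = 7/6 ≠ 0 → series DIVERGES

Diverges (lim aₙ = 7/6 ≠ 0)


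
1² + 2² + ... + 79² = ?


n = 79
n(n+1)(2n+1)/6 = 79×80×159/6
= 1004880/6 = 167480

Σk² = 167480


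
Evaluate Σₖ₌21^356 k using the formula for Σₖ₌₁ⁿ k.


Σₖ₌21^356 k = Σₖ₌₁^356 k − Σₖ₌₁^20 k
= 356·357/2 − 20·21/2
= 63546 − 210 = 63336

Σk = 63336


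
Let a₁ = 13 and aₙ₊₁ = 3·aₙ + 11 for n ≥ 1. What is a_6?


Computing step by step:
a_1 = 13
a_2 = 50
a_3 = 161
a_4 = 494
a_5 = 1493
a_6 = 4490


a_6 = 4490


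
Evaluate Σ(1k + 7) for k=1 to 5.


Σ(1k+7) = 1·Σk + 7·n
= 1·15 + 7·5
= 15 + 35 = 50

Σ = 50


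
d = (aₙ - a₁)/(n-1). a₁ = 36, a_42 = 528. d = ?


d = (aₙ - a₁)/(n-1)
= (528 - 36)/(42-1)
= 492/41 = 12

d = 12


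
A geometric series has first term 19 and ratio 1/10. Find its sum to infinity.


S∞ = a₁/(1-r) = 19/(1 - 1/10)
= 19/(9/10)
= 190/9

S∞ = 190/9


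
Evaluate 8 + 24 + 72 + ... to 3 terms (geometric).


Sₙ = 8×(3^3 - 1)/(3 - 1)
= 8×(27 - 1)/2
= 8×26/2
= 104

S_3 = 104


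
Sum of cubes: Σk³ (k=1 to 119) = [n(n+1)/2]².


n(n+1)/2 = 119×120/2 = 7140
Σk³ = 7140² = 50979600

Σk³ = 50979600


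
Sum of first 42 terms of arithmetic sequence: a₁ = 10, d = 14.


aₙ = 10 + (42-1)×14 = 584
Sₙ = n(a₁+aₙ)/2 = 42×(10+584)/2
= 42×594/2 = 12474

S_42 = 12474


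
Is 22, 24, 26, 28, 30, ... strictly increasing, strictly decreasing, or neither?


Differences: 2, 2, 2, 2
All differences > 0 → strictly INCREASING

Monotonically increasing


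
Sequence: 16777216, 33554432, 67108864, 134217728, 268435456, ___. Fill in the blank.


Pattern: powers of 2: 2ⁿ
Terms: 16777216, 33554432, 67108864, 134217728, 268435456
Next term = 536870912

Next term = 536870912


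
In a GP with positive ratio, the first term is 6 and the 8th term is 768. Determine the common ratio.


r^(n-1) = aₙ/a₁
r^7 = 768/6 = 128
r = 128^(1/7)
= 2

r = 2


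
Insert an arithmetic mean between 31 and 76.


AM = (31 + 76)/2 = 107/2 = 53.5

AM = 53.5


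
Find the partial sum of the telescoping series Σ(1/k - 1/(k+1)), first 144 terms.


Telescoping: adjacent terms cancel.
= 1/1 - 1/145
= 1 - 1/145 = 144/145

Sum = 144/145


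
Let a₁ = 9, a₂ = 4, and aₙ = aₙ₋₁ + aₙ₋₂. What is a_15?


Computing iteratively: 9, 4, 13, 17, 30, 47, 77, 124, 201, 325, 526, 851, ...
a_15 = 3605

a_15 = 3605


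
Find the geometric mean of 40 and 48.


GM = √(40×48) = √1920 = 43.8178

GM = 43.8178


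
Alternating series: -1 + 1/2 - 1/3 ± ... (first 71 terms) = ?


S = -1 + 1/2 - 1/3 + 1/4 - 1/5 + 1/6 - 1/7 + 1/8 ± ...
= -0.7001
(Full series converges to -ln(2) ≈ -0.6931)

S_71 = -0.7001


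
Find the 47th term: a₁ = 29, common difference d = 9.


aₙ = a₁ + (n-1)d
= 29 + (47-1)×9
= 29 + 414
= 443

a_47 = 443


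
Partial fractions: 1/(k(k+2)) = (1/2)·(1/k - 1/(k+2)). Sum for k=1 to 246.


1/(k(k+2)) = (1/2)·(1/k - 1/(k+2)) (partial fractions)
Telescoping: Σ = (1/2)·(1 + 1/2 - 1/247 - 1/248) = 91389/122512

Sum = 91389/122512


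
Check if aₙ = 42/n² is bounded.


a₁ = 42, a₂ = 42/4, a₃ = 42/9, ...
0 < aₙ ≤ 42 for all n ≥ 1
The sequence IS bounded

Bounded (0 < aₙ ≤ 42)


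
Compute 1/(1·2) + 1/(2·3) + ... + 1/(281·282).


1/(k(k+1)) = 1/k - 1/(k+1) (partial fractions)
Telescoping: Σ = 1 - 1/282 = 281/282

Sum = 281/282


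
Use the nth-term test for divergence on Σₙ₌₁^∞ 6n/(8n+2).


lim(n→∞) 6n/(8n+2) = 6/8 = 3/4  (divide numerator and denominator by n)
lim aₙ = 3/4 ≠ 0 → series DIVERGES

Diverges (lim aₙ = 3/4 ≠ 0)


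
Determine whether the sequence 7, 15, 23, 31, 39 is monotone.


Differences: 8, 8, 8, 8
All differences > 0 → strictly INCREASING

Monotonically increasing


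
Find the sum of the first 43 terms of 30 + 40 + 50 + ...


aₙ = 30 + (43-1)×10 = 450
Sₙ = n(a₁+aₙ)/2 = 43×(30+450)/2
= 43×480/2 = 10320

S_43 = 10320


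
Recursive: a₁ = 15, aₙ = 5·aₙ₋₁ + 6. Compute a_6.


Computing step by step:
a_1 = 15
a_2 = 81
a_3 = 411
a_4 = 2061
a_5 = 10311
a_6 = 51561


a_6 = 51561


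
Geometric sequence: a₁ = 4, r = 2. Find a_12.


aₙ = a₁·r^(n-1)
= 4×2^11
= 4×2048
= 8192

a_12 = 8192


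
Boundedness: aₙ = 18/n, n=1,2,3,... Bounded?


a₁ = 18, a₂ = 18/2, a₃ = 18/3, ...
0 < aₙ ≤ 18 for all n ≥ 1
Lower bound: 0, Upper bound: 18
The sequence IS bounded

Bounded (0 < aₙ ≤ 18)


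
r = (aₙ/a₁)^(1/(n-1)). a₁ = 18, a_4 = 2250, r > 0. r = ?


r^(n-1) = aₙ/a₁
r^3 = 2250/18 = 125
r = 125^(1/3)
= 5

r = 5


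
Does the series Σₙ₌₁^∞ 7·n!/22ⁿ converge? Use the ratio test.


aₙ = 7·n!/22^n
a_{n+1}/aₙ = (n+1)!/22^(n+1) × 22^n/n!  (constant 7 cancels)
= (n+1)/22
L = lim(n→∞) (n+1)/22 = ∞
L > 1 → series DIVERGES

Diverges (ratio test: L = ∞ > 1)


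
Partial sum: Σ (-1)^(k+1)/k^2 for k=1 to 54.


S = 1 - 1/4 + 1/9 - 1/16 + 1/25 - 1/36 + 1/49 - 1/64 ± ...
= 0.8223
(Full series converges to +π²/12 ≈ +0.8225)

S_54 = 0.8223
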